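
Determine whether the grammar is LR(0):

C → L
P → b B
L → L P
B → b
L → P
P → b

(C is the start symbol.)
No. Shift-reduce conflict between [C → L .] and [P → . b]

A grammar is LR(0) if no state in the canonical LR(0) collection has:
  - both a shift item (dot before a terminal) and a complete item (shift-reduce conflict), or
  - two or more complete items (reduce-reduce conflict; the accept item [C' → C .] counts as a complete item here).

Augment with C' → C and build the canonical LR(0) collection (I0 = CLOSURE({[C' → . C]}), then GOTO on every symbol after a dot until no new states appear). It has 8 states:
  I0: { [C → . L], [C' → . C], [L → . L P], [L → . P], [P → . b B], [P → . b] }  — shift
  I1: { [C' → C .] }  — accept
  I2: { [C → L .], [L → L . P], [P → . b B], [P → . b] }  — shift, reduce
  I3: { [L → P .] }  — reduce
  I4: { [B → . b], [P → b . B], [P → b .] }  — shift, reduce
  I5: { [P → b B .] }  — reduce
  I6: { [B → b .] }  — reduce
  I7: { [L → L P .] }  — reduce

Conflict in state I2:
  Shift-reduce conflict between [C → L .] and [P → . b]
So the grammar is NOT LR(0).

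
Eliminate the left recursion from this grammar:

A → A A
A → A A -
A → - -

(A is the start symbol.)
A → - - A'
A' → A A'
A' → A - A'
A' → ε

A is directly left-recursive. The standard transformation for
  A → A α₁ | ... | A α_m | β₁ | ... | β_n
is
  A  → β₁ A' | ... | β_n A'
  A' → α₁ A' | ... | α_m A' | ε

A → - - becomes A → - - A'
A → A A becomes A' → A A'
A → A A - becomes A' → A - A'
Add A' → ε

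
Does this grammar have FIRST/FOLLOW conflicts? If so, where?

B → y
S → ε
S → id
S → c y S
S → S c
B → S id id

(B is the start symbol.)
Yes. S → id with FOLLOW(S) on { 'id' }; S → c y S with FOLLOW(S) on { 'c' }; S → S c with FOLLOW(S) on { 'c', 'id' }

A FIRST/FOLLOW conflict occurs when a non-terminal N has a nullable alternative N → β (β ⇒* ε) and another alternative N → α with FIRST(α) ∩ FOLLOW(N) ≠ ∅: on such a lookahead the parser cannot decide between expanding α and letting N vanish via β.

Nullable non-terminals: S.
FIRST sets used below: FIRST(S) = { 'c', 'id', ε }

S: nullable alternative(s) S → ε; FOLLOW(S) = { 'c', 'id' }
  S → ε: FIRST \ {ε} = { } — this is the only nullable alternative, skip
  S → id: FIRST \ {ε} = { 'id' } — overlaps FOLLOW(S) on { 'id' }: CONFLICT
  S → c y S: FIRST \ {ε} = { 'c' } — overlaps FOLLOW(S) on { 'c' }: CONFLICT
  S → S c: FIRST \ {ε} = { 'c', 'id' } — overlaps FOLLOW(S) on { 'c', 'id' }: CONFLICT

B has no nullable alternative, so no FIRST/FOLLOW check is needed there.

So the grammar has 3 FIRST/FOLLOW conflicts (marked CONFLICT above).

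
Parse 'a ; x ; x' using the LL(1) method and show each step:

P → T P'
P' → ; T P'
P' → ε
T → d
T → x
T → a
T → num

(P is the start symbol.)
LL(1) parsing maintains a stack (initially the start symbol over $) and the input. At each step: if the stack top is a terminal, match it against the current input token; if it is a non-terminal N, replace it with the RHS of M[N, lookahead] (the unique production whose predict set contains the lookahead).

Stack is shown with the top on the left.

Stack     Input        Action
-----------------------------
P $       a ; x ; x $  output P → T P'
T P' $    a ; x ; x $  output T → a
a P' $    a ; x ; x $  match 'a'
P' $      ; x ; x $    output P' → ; T P'
; T P' $  ; x ; x $    match ';'
T P' $    x ; x $      output T → x
x P' $    x ; x $      match 'x'
P' $      ; x $        output P' → ; T P'
; T P' $  ; x $        match ';'
T P' $    x $          output T → x
x P' $    x $          match 'x'
P' $      $            output P' → ε
$         $            accept

The string is accepted.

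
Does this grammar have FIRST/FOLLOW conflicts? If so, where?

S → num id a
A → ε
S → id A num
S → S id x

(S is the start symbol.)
Nullable non-terminals: A.
A has a nullable alternative but only one production, so nothing to check.

S has no nullable alternative, so no FIRST/FOLLOW check is needed there.

No FIRST/FOLLOW conflicts found.

Answer: No FIRST/FOLLOW conflicts.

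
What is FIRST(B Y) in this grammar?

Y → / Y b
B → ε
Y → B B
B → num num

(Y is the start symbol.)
FIRST sets of the non-terminals involved (from the grammar, by fixed-point iteration):
  FIRST(B) = { 'num', ε }
  FIRST(Y) = { '/', 'num', ε }

To compute FIRST(B Y), process the symbols left to right:
Symbol B is a non-terminal. Add FIRST(B) \ {ε} = { 'num' }
B is nullable (ε ∈ FIRST(B)), continue to the next symbol.
Symbol Y is a non-terminal. Add FIRST(Y) \ {ε} = { '/', 'num' }
Y is nullable (ε ∈ FIRST(Y)), continue to the next symbol.
All symbols are nullable, so ε is in the result.
FIRST(B Y) = { '/', 'num', ε }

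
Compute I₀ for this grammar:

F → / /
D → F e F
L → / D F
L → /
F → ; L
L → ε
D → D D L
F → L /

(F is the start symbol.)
First, augment the grammar with F' → F
I₀ = CLOSURE({ [F' → . F] }):
  [F' → . F] has the dot before F: add [F → . / /], [F → . ; L], [F → . L /]
  [F → . L /] has the dot before L: add [L → . / D F], [L → . /], [L → .]
No further items can be added.

I₀ = { [F → . / /], [F → . ; L], [F → . L /], [F' → . F], [L → . / D F], [L → . /], [L → .] }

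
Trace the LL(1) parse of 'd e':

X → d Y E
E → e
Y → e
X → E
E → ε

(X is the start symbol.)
Stack is shown with the top on the left.

Stack    Input  Action
----------------------
X $      d e $  output X → d Y E
d Y E $  d e $  match 'd'
Y E $    e $    output Y → e
e E $    e $    match 'e'
E $      $      output E → ε
$        $      accept

The string is accepted.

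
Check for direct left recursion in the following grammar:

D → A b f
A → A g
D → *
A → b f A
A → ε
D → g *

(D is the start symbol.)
Direct left recursion occurs when N → N α for some non-terminal N (the right-hand side begins with the left-hand side itself).

D → A b f: starts with A
A → A g: LEFT RECURSIVE (starts with A)
D → *: starts with '*'
A → b f A: starts with b
A → ε: starts with ε
D → g *: starts with g

The grammar has direct left recursion on: A.

Answer: Yes, A is left-recursive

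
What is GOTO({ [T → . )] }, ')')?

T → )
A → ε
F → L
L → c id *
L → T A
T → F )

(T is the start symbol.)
{ [T → ) .] }

GOTO(I, ')') = CLOSURE({ [A → αX.β] : [A → α.Xβ] ∈ I, X = ')' })

Items with dot before ')', with the dot advanced:
  [T → . )] → [T → ) .]
Closure adds nothing (no advanced item has the dot before a non-terminal).

GOTO = { [T → ) .] }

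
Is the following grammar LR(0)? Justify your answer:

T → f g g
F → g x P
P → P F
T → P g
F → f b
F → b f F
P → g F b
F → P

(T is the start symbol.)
No. Shift-reduce conflict between [F → P .] and [F → . b f F]

A grammar is LR(0) if no state in the canonical LR(0) collection has:
  - both a shift item (dot before a terminal) and a complete item (shift-reduce conflict), or
  - two or more complete items (reduce-reduce conflict; the accept item [T' → T .] counts as a complete item here).

Augment with T' → T and build the canonical LR(0) collection (I0 = CLOSURE({[T' → . T]}), then GOTO on every symbol after a dot until no new states appear). It has 20 states:
  I0: { [P → . P F], [P → . g F b], [T → . P g], [T → . f g g], [T' → . T] }  — shift
  I1: { [F → . P], [F → . b f F], [F → . f b], [F → . g x P], [P → . P F], [P → . g F b], [P → P . F], [T → P . g] }  — shift
  I2: { [T' → T .] }  — accept
  I3: { [T → f . g g] }  — shift
  I4: { [F → . P], [F → . b f F], [F → . f b], [F → . g x P], [P → . P F], [P → . g F b], [P → g . F b] }  — shift
  I5: { [P → g F . b] }  — shift
  I6: { [F → . P], [F → . b f F], [F → . f b], [F → . g x P], [F → P .], [P → . P F], [P → . g F b], [P → P . F] }  — shift, reduce
  I7: { [F → b . f F] }  — shift
  I8: { [F → f . b] }  — shift
  I9: { [F → . P], [F → . b f F], [F → . f b], [F → . g x P], [F → g . x P], [P → . P F], [P → . g F b], [P → g . F b] }  — shift
  I10: { [F → g x . P], [P → . P F], [P → . g F b] }  — shift
  I11: { [F → . P], [F → . b f F], [F → . f b], [F → . g x P], [F → g x P .], [P → . P F], [P → . g F b], [P → P . F] }  — shift, reduce
  I12: { [P → P F .] }  — reduce
  I13: { [F → f b .] }  — reduce
  I14: { [F → . P], [F → . b f F], [F → . f b], [F → . g x P], [F → b f . F], [P → . P F], [P → . g F b] }  — shift
  I15: { [F → b f F .] }  — reduce
  I16: { [P → g F b .] }  — reduce
  I17: { [T → f g . g] }  — shift
  I18: { [T → f g g .] }  — reduce
  I19: { [F → . P], [F → . b f F], [F → . f b], [F → . g x P], [F → g . x P], [P → . P F], [P → . g F b], [P → g . F b], [T → P g .] }  — shift, reduce

Conflict in state I6:
  Shift-reduce conflict between [F → P .] and [F → . b f F]
So the grammar is NOT LR(0).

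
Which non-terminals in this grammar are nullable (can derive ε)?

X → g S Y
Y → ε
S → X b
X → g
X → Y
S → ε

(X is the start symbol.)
{ 'S', 'X', 'Y' }

A non-terminal is nullable if it can derive ε (the empty string): either it has an ε-production, or it has a production whose right-hand side consists entirely of nullable non-terminals.

ε-productions: Y → ε, S → ε
So Y, S are immediately nullable.
X → Y: every symbol on the right is nullable, so X is nullable too.
Every non-terminal is now nullable.
Nullable = { 'S', 'X', 'Y' }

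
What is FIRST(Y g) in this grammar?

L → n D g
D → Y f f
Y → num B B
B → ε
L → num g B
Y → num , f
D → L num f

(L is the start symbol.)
{ 'num' }

FIRST sets of the non-terminals involved (from the grammar, by fixed-point iteration):
  FIRST(Y) = { 'num' }

To compute FIRST(Y g), process the symbols left to right:
Symbol Y is a non-terminal. Add FIRST(Y) \ {ε} = { 'num' }
Y is not nullable (ε ∉ FIRST(Y)), so stop here.
FIRST(Y g) = { 'num' }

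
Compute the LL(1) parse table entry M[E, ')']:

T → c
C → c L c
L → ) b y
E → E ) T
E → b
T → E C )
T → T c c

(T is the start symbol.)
Empty (error entry)

To find M[E, ')'], we find productions for E where ')' is in the predict set (PREDICT(N → α) = (FIRST(α) \ {ε}) ∪ (FOLLOW(N) if α ⇒* ε)).

Relevant sets:
  FIRST(E) = { 'b' }

E → E ) T: PREDICT = { 'b' }
E → b: PREDICT = { 'b' }

M[E, ')'] is empty (no production applies)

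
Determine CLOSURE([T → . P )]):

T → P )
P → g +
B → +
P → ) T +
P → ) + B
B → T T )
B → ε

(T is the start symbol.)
{ [P → . ) + B], [P → . ) T +], [P → . g +], [T → . P )] }

Start with: [T → . P )]
  [T → . P )] has the dot before P: add [P → . g +], [P → . ) T +], [P → . ) + B]
No further items can be added.

CLOSURE = { [P → . ) + B], [P → . ) T +], [P → . g +], [T → . P )] }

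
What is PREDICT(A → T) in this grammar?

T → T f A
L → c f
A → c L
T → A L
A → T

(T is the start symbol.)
PREDICT(A → T) = (FIRST(RHS) \ {ε}) ∪ (FOLLOW(A) if ε ∈ FIRST(RHS), i.e. RHS ⇒* ε)
FIRST(T) = { 'c' }
FIRST(T) = { 'c' }
ε ∉ FIRST(T), so FOLLOW(A) is not added.
PREDICT(A → T) = { 'c' }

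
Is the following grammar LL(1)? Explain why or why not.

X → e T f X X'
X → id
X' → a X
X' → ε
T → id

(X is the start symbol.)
A grammar is LL(1) if for each non-terminal N with multiple productions, the predict sets of those productions are pairwise disjoint, where PREDICT(N → α) = (FIRST(α) \ {ε}) ∪ (FOLLOW(N) if α ⇒* ε).

Relevant sets:
  FOLLOW(X') = { $, 'a' }

For X:
  PREDICT(X → e T f X X') = { 'e' }
  PREDICT(X → id) = { 'id' }
For X':
  PREDICT(X' → a X) = { 'a' }
  PREDICT(X' → ε) = { $, 'a' }
T has a single production, so nothing to check there.

Conflict found: Predict set conflict for X': { 'a' }
The grammar is NOT LL(1).

Answer: No. Predict set conflict for X': { 'a' }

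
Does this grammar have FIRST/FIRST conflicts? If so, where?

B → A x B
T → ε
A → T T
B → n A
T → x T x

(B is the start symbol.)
No FIRST/FIRST conflicts.

A FIRST/FIRST conflict occurs when two productions N → α and N → β for the same non-terminal have FIRST(α) ∩ FIRST(β) ≠ ∅ (with ε ∈ FIRST of a nullable right-hand side, so two nullable alternatives also conflict).

FIRST sets of the non-terminals at (or reachable through a nullable prefix from) the front of some alternative:
  FIRST(A) = { 'x', ε }

Productions for B:
  B → A x B: FIRST = { 'x' }
  B → n A: FIRST = { 'n' }
Productions for T:
  T → ε: FIRST = { ε }
  T → x T x: FIRST = { 'x' }
A has only one production, so no FIRST/FIRST conflict is possible there.

All alternatives of each non-terminal have pairwise disjoint FIRST sets.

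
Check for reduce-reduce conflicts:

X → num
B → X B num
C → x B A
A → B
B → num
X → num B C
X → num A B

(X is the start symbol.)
Yes — I6: [B → num .] vs [X → num .]

Augment with X' → X and build the canonical LR(0) collection (I0 = CLOSURE({[X' → . X]}), then GOTO on every symbol after a dot until no new states appear). It has 15 states:
  I0: { [X → . num A B], [X → . num B C], [X → . num], [X' → . X] }  — shift
  I1: { [X' → X .] }  — accept
  I2: { [A → . B], [B → . X B num], [B → . num], [X → . num A B], [X → . num B C], [X → . num], [X → num . A B], [X → num . B C], [X → num .] }  — shift, reduce
  I3: { [B → . X B num], [B → . num], [X → . num A B], [X → . num B C], [X → . num], [X → num A . B] }  — shift
  I4: { [A → B .], [C → . x B A], [X → num B . C] }  — shift, reduce
  I5: { [B → . X B num], [B → . num], [B → X . B num], [X → . num A B], [X → . num B C], [X → . num] }  — shift
  I6: { [A → . B], [B → . X B num], [B → . num], [B → num .], [X → . num A B], [X → . num B C], [X → . num], [X → num . A B], [X → num . B C], [X → num .] }  — shift, 2 reduces
  I7: { [B → X B . num] }  — shift
  I8: { [B → X B num .] }  — reduce
  I9: { [X → num B C .] }  — reduce
  I10: { [B → . X B num], [B → . num], [C → x . B A], [X → . num A B], [X → . num B C], [X → . num] }  — shift
  I11: { [A → . B], [B → . X B num], [B → . num], [C → x B . A], [X → . num A B], [X → . num B C], [X → . num] }  — shift
  I12: { [C → x B A .] }  — reduce
  I13: { [A → B .] }  — reduce
  I14: { [X → num A B .] }  — reduce

I6 contains complete items [B → num .], [X → num .] — reduce-reduce conflict.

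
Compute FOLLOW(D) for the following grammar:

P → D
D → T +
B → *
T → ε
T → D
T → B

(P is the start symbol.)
To compute FOLLOW(D), find every occurrence of D on a right-hand side N → α D β: add FIRST(β) \ {ε}, and if β is empty or nullable also add FOLLOW(N). Iterate to a fixed point.

In P → D: D is at the end, add FOLLOW(P)
In T → D: D is at the end, add FOLLOW(T)

The FOLLOW sets referred to above (computed the same way, to a fixed point):
  FOLLOW(P) = { $ }
  FOLLOW(T) = { '+' }

Taking the union: FOLLOW(D) = { $, '+' }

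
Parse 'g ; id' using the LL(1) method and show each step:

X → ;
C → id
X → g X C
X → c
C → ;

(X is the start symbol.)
LL(1) parsing maintains a stack (initially the start symbol over $) and the input. At each step: if the stack top is a terminal, match it against the current input token; if it is a non-terminal N, replace it with the RHS of M[N, lookahead] (the unique production whose predict set contains the lookahead).

Stack is shown with the top on the left.

Stack    Input     Action
-------------------------
X $      g ; id $  output X → g X C
g X C $  g ; id $  match 'g'
X C $    ; id $    output X → ;
; C $    ; id $    match ';'
C $      id $      output C → id
id $     id $      match 'id'
$        $         accept

The string is accepted.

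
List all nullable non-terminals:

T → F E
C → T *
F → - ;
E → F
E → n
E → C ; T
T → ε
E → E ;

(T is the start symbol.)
ε-productions: T → ε
So T is immediately nullable.
No further non-terminal can be added: every production for the remaining non-terminals contains a terminal or a non-nullable non-terminal.
Nullable = { 'T' }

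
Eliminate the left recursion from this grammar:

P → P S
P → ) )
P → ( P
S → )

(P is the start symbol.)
P is directly left-recursive. The standard transformation for
  A → A α₁ | ... | A α_m | β₁ | ... | β_n
is
  A  → β₁ A' | ... | β_n A'
  A' → α₁ A' | ... | α_m A' | ε

P → ) ) becomes P → ) ) P'
P → ( P becomes P → ( P P'
P → P S becomes P' → S P'
Add P' → ε

Productions for other non-terminals are unchanged:
  S → )

Resulting grammar:
P → ) ) P'
P → ( P P'
P' → S P'
P' → ε
S → )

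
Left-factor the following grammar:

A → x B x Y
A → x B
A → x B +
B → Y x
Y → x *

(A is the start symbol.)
A → x B A'
A' → x Y
A' → ε
A' → +
B → Y x
Y → x *

Left-factoring transforms A → αβ₁ | αβ₂ into A → αA' and A' → β₁ | β₂
(α is the longest common prefix among the alternatives). Repeat until
no nonterminal has two alternatives with a common prefix.

Round 1: A has alternatives sharing prefix 'x B'. Introduce A': A → x B A'
  Add: A' → x Y
  Add: A' → ε
  Add: A' → +

No remaining common prefixes — done.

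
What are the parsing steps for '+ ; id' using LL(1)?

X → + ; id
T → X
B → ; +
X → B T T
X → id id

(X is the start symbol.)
LL(1) parsing maintains a stack (initially the start symbol over $) and the input. At each step: if the stack top is a terminal, match it against the current input token; if it is a non-terminal N, replace it with the RHS of M[N, lookahead] (the unique production whose predict set contains the lookahead).

Stack is shown with the top on the left.

Stack     Input     Action
--------------------------
X $       + ; id $  output X → + ; id
+ ; id $  + ; id $  match '+'
; id $    ; id $    match ';'
id $      id $      match 'id'
$         $         accept

The string is accepted.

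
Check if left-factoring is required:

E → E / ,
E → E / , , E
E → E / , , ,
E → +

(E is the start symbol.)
Yes, E has productions with common prefix 'E / ,'

Left-factoring is needed when two productions for the same non-terminal
share a common prefix on the right-hand side.

Productions for E:
  E → E / ,
  E → E / , , E
  E → E / , , ,
  E → +

Found common prefix 'E / ,' in productions for E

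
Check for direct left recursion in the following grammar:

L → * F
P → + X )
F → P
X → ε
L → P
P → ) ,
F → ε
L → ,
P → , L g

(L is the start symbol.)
No direct left recursion

L → * F: starts with '*'
P → + X ): starts with '+'
F → P: starts with P
X → ε: starts with ε
L → P: starts with P
P → ) ,: starts with ')'
F → ε: starts with ε
L → ,: starts with ','
P → , L g: starts with ','

No direct left recursion found.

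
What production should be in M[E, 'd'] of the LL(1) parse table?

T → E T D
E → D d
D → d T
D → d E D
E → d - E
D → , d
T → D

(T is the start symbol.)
To find M[E, 'd'], we find productions for E where 'd' is in the predict set (PREDICT(N → α) = (FIRST(α) \ {ε}) ∪ (FOLLOW(N) if α ⇒* ε)).

Relevant sets:
  FIRST(D) = { ',', 'd' }

E → D d: PREDICT = { ',', 'd' }
  'd' is in predict set, so this production goes in M[E, 'd']
E → d - E: PREDICT = { 'd' }
  'd' is in predict set, so this production goes in M[E, 'd']

M[E, 'd'] = E → D d, E → d - E  (a multiply-defined cell — the grammar is not LL(1))

Answer: E → D d, E → d - E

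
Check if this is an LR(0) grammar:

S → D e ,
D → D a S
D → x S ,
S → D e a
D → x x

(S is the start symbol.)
A grammar is LR(0) if no state in the canonical LR(0) collection has:
  - both a shift item (dot before a terminal) and a complete item (shift-reduce conflict), or
  - two or more complete items (reduce-reduce conflict; the accept item [S' → S .] counts as a complete item here).

Augment with S' → S and build the canonical LR(0) collection (I0 = CLOSURE({[S' → . S]}), then GOTO on every symbol after a dot until no new states appear). It has 12 states:
  I0: { [D → . D a S], [D → . x S ,], [D → . x x], [S → . D e ,], [S → . D e a], [S' → . S] }  — shift
  I1: { [D → D . a S], [S → D . e ,], [S → D . e a] }  — shift
  I2: { [S' → S .] }  — accept
  I3: { [D → . D a S], [D → . x S ,], [D → . x x], [D → x . S ,], [D → x . x], [S → . D e ,], [S → . D e a] }  — shift
  I4: { [D → x S . ,] }  — shift
  I5: { [D → . D a S], [D → . x S ,], [D → . x x], [D → x . S ,], [D → x . x], [D → x x .], [S → . D e ,], [S → . D e a] }  — shift, reduce
  I6: { [D → x S , .] }  — reduce
  I7: { [D → . D a S], [D → . x S ,], [D → . x x], [D → D a . S], [S → . D e ,], [S → . D e a] }  — shift
  I8: { [S → D e . ,], [S → D e . a] }  — shift
  I9: { [S → D e , .] }  — reduce
  I10: { [S → D e a .] }  — reduce
  I11: { [D → D a S .] }  — reduce

Conflict in state I5:
  Shift-reduce conflict between [D → x x .] and [D → . x S ,]
So the grammar is NOT LR(0).

Answer: No. Shift-reduce conflict between [D → x x .] and [D → . x S ,]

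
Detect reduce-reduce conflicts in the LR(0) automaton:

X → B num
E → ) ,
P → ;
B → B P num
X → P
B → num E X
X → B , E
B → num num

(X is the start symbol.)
A reduce-reduce conflict occurs when an LR(0) state has two complete items [A → α .] and [B → β .] — both call for a reduction, and with no lookahead the parser cannot choose between them.

Augment with X' → X and build the canonical LR(0) collection (I0 = CLOSURE({[X' → . X]}), then GOTO on every symbol after a dot until no new states appear). It has 16 states:
  I0: { [B → . B P num], [B → . num E X], [B → . num num], [P → . ;], [X → . B , E], [X → . B num], [X → . P], [X' → . X] }  — shift
  I1: { [P → ; .] }  — reduce
  I2: { [B → B . P num], [P → . ;], [X → B . , E], [X → B . num] }  — shift
  I3: { [X → P .] }  — reduce
  I4: { [X' → X .] }  — accept
  I5: { [B → num . E X], [B → num . num], [E → . ) ,] }  — shift
  I6: { [E → ) . ,] }  — shift
  I7: { [B → . B P num], [B → . num E X], [B → . num num], [B → num E . X], [P → . ;], [X → . B , E], [X → . B num], [X → . P] }  — shift
  I8: { [B → num num .] }  — reduce
  I9: { [B → num E X .] }  — reduce
  I10: { [E → ) , .] }  — reduce
  I11: { [E → . ) ,], [X → B , . E] }  — shift
  I12: { [B → B P . num] }  — shift
  I13: { [X → B num .] }  — reduce
  I14: { [B → B P num .] }  — reduce
  I15: { [X → B , E .] }  — reduce

No state contains more than one complete item.

Answer: No reduce-reduce conflicts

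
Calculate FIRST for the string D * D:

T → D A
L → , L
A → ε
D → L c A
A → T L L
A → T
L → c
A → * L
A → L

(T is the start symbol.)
FIRST sets of the non-terminals involved (from the grammar, by fixed-point iteration):
  FIRST(D) = { ',', 'c' }

To compute FIRST(D * D), process the symbols left to right:
Symbol D is a non-terminal. Add FIRST(D) \ {ε} = { ',', 'c' }
D is not nullable (ε ∉ FIRST(D)), so stop here.
FIRST(D * D) = { ',', 'c' }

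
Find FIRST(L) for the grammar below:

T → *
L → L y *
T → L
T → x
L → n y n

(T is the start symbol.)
{ 'n' }

To compute FIRST(L), examine every production with L on the left-hand side, reading each right-hand side left to right until a non-nullable symbol is reached.

From L → L y *:
  - L is the symbol being defined: contributes nothing new
    L is not nullable, so stop
From L → n y n:
  - n is a terminal: add 'n' and stop

Collecting: FIRST(L) = { 'n' }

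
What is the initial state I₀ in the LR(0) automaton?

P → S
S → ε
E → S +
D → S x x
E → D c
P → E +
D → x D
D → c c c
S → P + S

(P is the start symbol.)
First, augment the grammar with P' → P
I₀ = CLOSURE({ [P' → . P] }):
  [P' → . P] has the dot before P: add [P → . S], [P → . E +]
  [P → . S] has the dot before S: add [S → .], [S → . P + S]
  [P → . E +] has the dot before E: add [E → . S +], [E → . D c]
  [E → . D c] has the dot before D: add [D → . S x x], [D → . x D], [D → . c c c]
No further items can be added.

I₀ = { [D → . S x x], [D → . c c c], [D → . x D], [E → . D c], [E → . S +], [P → . E +], [P → . S], [P' → . P], [S → . P + S], [S → .] }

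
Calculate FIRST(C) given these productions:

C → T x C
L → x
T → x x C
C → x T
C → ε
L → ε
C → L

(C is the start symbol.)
{ 'x', ε }

To compute FIRST(C), examine every production with C on the left-hand side, reading each right-hand side left to right until a non-nullable symbol is reached.

FIRST sets of the other non-terminals involved (by the same procedure, iterated to a fixed point):
  FIRST(T) = { 'x' }
  FIRST(L) = { 'x', ε }

From C → T x C:
  - T is a non-terminal: add FIRST(T) \ {ε} = { 'x' }
    T is not nullable, so stop
From C → x T:
  - x is a terminal: add 'x' and stop
From C → ε:
  - ε-production, so ε ∈ FIRST(C)
From C → L:
  - L is a non-terminal: add FIRST(L) \ {ε} = { 'x' }
    L is nullable and nothing follows, so the whole right-hand side can vanish: ε ∈ FIRST(C)

Collecting: FIRST(C) = { 'x', ε }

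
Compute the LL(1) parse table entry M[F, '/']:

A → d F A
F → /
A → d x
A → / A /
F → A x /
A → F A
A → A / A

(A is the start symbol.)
To find M[F, '/'], we find productions for F where '/' is in the predict set (PREDICT(N → α) = (FIRST(α) \ {ε}) ∪ (FOLLOW(N) if α ⇒* ε)).

Relevant sets:
  FIRST(A) = { '/', 'd' }

F → /: PREDICT = { '/' }
  '/' is in predict set, so this production goes in M[F, '/']
F → A x /: PREDICT = { '/', 'd' }
  '/' is in predict set, so this production goes in M[F, '/']

M[F, '/'] = F → /, F → A x /  (a multiply-defined cell — the grammar is not LL(1))

Answer: F → /, F → A x /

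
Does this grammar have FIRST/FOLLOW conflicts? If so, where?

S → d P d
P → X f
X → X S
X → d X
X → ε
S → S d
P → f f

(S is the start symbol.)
A FIRST/FOLLOW conflict occurs when a non-terminal N has a nullable alternative N → β (β ⇒* ε) and another alternative N → α with FIRST(α) ∩ FOLLOW(N) ≠ ∅: on such a lookahead the parser cannot decide between expanding α and letting N vanish via β.

Nullable non-terminals: X.
FIRST sets used below: FIRST(X) = { 'd', ε }, FIRST(S) = { 'd' }

X: nullable alternative(s) X → ε; FOLLOW(X) = { 'd', 'f' }
  X → X S: FIRST \ {ε} = { 'd' } — overlaps FOLLOW(X) on { 'd' }: CONFLICT
  X → d X: FIRST \ {ε} = { 'd' } — overlaps FOLLOW(X) on { 'd' }: CONFLICT
  X → ε: FIRST \ {ε} = { } — this is the only nullable alternative, skip

P, S have no nullable alternative, so no FIRST/FOLLOW check is needed there.

So the grammar has 2 FIRST/FOLLOW conflicts (marked CONFLICT above).

Answer: Yes. X → X S with FOLLOW(X) on { 'd' }; X → d X with FOLLOW(X) on { 'd' }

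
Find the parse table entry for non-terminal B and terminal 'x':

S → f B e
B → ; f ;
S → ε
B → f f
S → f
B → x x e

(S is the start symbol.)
To find M[B, 'x'], we find productions for B where 'x' is in the predict set (PREDICT(N → α) = (FIRST(α) \ {ε}) ∪ (FOLLOW(N) if α ⇒* ε)).

B → ; f ;: PREDICT = { ';' }
B → f f: PREDICT = { 'f' }
B → x x e: PREDICT = { 'x' }
  'x' is in predict set, so this production goes in M[B, 'x']

M[B, 'x'] = B → x x e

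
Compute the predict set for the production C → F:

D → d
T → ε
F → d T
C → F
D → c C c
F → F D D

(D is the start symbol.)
{ 'd' }

PREDICT(C → F) = (FIRST(RHS) \ {ε}) ∪ (FOLLOW(C) if ε ∈ FIRST(RHS), i.e. RHS ⇒* ε)
FIRST(F) = { 'd' }
FIRST(F) = { 'd' }
ε ∉ FIRST(F), so FOLLOW(C) is not added.
PREDICT(C → F) = { 'd' }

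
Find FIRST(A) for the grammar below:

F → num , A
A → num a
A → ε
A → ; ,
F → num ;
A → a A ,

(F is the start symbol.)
To compute FIRST(A), examine every production with A on the left-hand side, reading each right-hand side left to right until a non-nullable symbol is reached.

From A → num a:
  - num is a terminal: add 'num' and stop
From A → ε:
  - ε-production, so ε ∈ FIRST(A)
From A → ; ,:
  - ';' is a terminal: add ';' and stop
From A → a A ,:
  - a is a terminal: add 'a' and stop

Collecting: FIRST(A) = { ';', 'a', 'num', ε }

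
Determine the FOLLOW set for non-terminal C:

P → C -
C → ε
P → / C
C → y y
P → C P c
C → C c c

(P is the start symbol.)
In P → C -: C is followed by '-', add FIRST('-') \ {ε} = { '-' }
In P → / C: C is at the end, add FOLLOW(P)
In P → C P c: C is followed by P c, add FIRST(P c) \ {ε} = { '-', '/', 'c', 'y' }
In C → C c c: C is followed by c c, add FIRST(c c) \ {ε} = { 'c' }

The FOLLOW sets referred to above (computed the same way, to a fixed point):
  FOLLOW(P) = { $, 'c' }

Taking the union: FOLLOW(C) = { $, '-', '/', 'c', 'y' }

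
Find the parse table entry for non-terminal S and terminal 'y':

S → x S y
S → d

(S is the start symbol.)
Empty (error entry)

To find M[S, 'y'], we find productions for S where 'y' is in the predict set (PREDICT(N → α) = (FIRST(α) \ {ε}) ∪ (FOLLOW(N) if α ⇒* ε)).

S → x S y: PREDICT = { 'x' }
S → d: PREDICT = { 'd' }

M[S, 'y'] is empty (no production applies)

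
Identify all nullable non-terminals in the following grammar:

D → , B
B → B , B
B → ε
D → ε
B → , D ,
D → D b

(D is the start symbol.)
A non-terminal is nullable if it can derive ε (the empty string): either it has an ε-production, or it has a production whose right-hand side consists entirely of nullable non-terminals.

ε-productions: B → ε, D → ε
So B, D are immediately nullable.
Every non-terminal is now nullable.
Nullable = { 'B', 'D' }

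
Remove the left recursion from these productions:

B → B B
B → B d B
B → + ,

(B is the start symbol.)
B is directly left-recursive. The standard transformation for
  A → A α₁ | ... | A α_m | β₁ | ... | β_n
is
  A  → β₁ A' | ... | β_n A'
  A' → α₁ A' | ... | α_m A' | ε

B → + , becomes B → + , B'
B → B B becomes B' → B B'
B → B d B becomes B' → d B B'
Add B' → ε

Resulting grammar:
B → + , B'
B' → B B'
B' → d B B'
B' → ε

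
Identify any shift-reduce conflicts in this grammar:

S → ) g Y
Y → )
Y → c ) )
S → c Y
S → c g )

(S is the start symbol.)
No shift-reduce conflicts

A shift-reduce conflict occurs when an LR(0) state has both:
  - a complete (reduce) item [A → α .] (dot at the end), and
  - a shift item [B → β . c γ] (dot before a terminal).

Augment with S' → S and build the canonical LR(0) collection (I0 = CLOSURE({[S' → . S]}), then GOTO on every symbol after a dot until no new states appear). It has 13 states:
  I0: { [S → . ) g Y], [S → . c Y], [S → . c g )], [S' → . S] }  — shift
  I1: { [S → ) . g Y] }  — shift
  I2: { [S' → S .] }  — accept
  I3: { [S → c . Y], [S → c . g )], [Y → . )], [Y → . c ) )] }  — shift
  I4: { [Y → ) .] }  — reduce
  I5: { [S → c Y .] }  — reduce
  I6: { [Y → c . ) )] }  — shift
  I7: { [S → c g . )] }  — shift
  I8: { [S → c g ) .] }  — reduce
  I9: { [Y → c ) . )] }  — shift
  I10: { [Y → c ) ) .] }  — reduce
  I11: { [S → ) g . Y], [Y → . )], [Y → . c ) )] }  — shift
  I12: { [S → ) g Y .] }  — reduce

No state contains both a complete item and a shift item.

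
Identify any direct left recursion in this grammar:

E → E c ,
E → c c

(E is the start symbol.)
E → E c ,: LEFT RECURSIVE (starts with E)
E → c c: starts with c

The grammar has direct left recursion on: E.

Answer: Yes, E is left-recursive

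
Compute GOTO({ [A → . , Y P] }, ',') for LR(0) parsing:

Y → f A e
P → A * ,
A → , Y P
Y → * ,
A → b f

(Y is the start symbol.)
GOTO(I, ',') = CLOSURE({ [A → αX.β] : [A → α.Xβ] ∈ I, X = ',' })

Items with dot before ',', with the dot advanced:
  [A → . , Y P] → [A → , . Y P]
Closure of the advanced items:
  [A → , . Y P] has the dot before Y: add [Y → . f A e], [Y → . * ,]

GOTO = { [A → , . Y P], [Y → . * ,], [Y → . f A e] }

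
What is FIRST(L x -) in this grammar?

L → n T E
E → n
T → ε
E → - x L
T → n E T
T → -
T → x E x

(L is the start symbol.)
{ 'n' }

FIRST sets of the non-terminals involved (from the grammar, by fixed-point iteration):
  FIRST(L) = { 'n' }

To compute FIRST(L x -), process the symbols left to right:
Symbol L is a non-terminal. Add FIRST(L) \ {ε} = { 'n' }
L is not nullable (ε ∉ FIRST(L)), so stop here.
FIRST(L x -) = { 'n' }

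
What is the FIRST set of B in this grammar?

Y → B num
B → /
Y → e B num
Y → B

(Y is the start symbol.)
To compute FIRST(B), examine every production with B on the left-hand side, reading each right-hand side left to right until a non-nullable symbol is reached.

From B → /:
  - '/' is a terminal: add '/' and stop

Collecting: FIRST(B) = { '/' }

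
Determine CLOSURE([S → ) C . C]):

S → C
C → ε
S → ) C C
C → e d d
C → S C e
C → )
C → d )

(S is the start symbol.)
To compute CLOSURE, for each item [A → α.Bβ] where B is a non-terminal, add [B → .γ] for all productions B → γ; repeat for the newly added items until nothing changes.

Start with: [S → ) C . C]
  [S → ) C . C] has the dot before C: add [C → .], [C → . e d d], [C → . S C e], [C → . )], [C → . d )]
  [C → . S C e] has the dot before S: add [S → . C], [S → . ) C C]
No further items can be added.

CLOSURE = { [C → . )], [C → . S C e], [C → . d )], [C → . e d d], [C → .], [S → ) C . C], [S → . ) C C], [S → . C] }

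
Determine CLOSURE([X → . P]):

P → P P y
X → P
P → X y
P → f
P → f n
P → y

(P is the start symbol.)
To compute CLOSURE, for each item [A → α.Bβ] where B is a non-terminal, add [B → .γ] for all productions B → γ; repeat for the newly added items until nothing changes.

Start with: [X → . P]
  [X → . P] has the dot before P: add [P → . P P y], [P → . X y], [P → . f], [P → . f n], [P → . y]
  [P → . X y] has the dot before X: all X-items already present
No further items can be added.

CLOSURE = { [P → . P P y], [P → . X y], [P → . f n], [P → . f], [P → . y], [X → . P] }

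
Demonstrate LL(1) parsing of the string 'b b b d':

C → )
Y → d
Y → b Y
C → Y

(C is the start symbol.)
LL(1) parsing maintains a stack (initially the start symbol over $) and the input. At each step: if the stack top is a terminal, match it against the current input token; if it is a non-terminal N, replace it with the RHS of M[N, lookahead] (the unique production whose predict set contains the lookahead).

Stack is shown with the top on the left.

Stack  Input      Action
------------------------
C $    b b b d $  output C → Y
Y $    b b b d $  output Y → b Y
b Y $  b b b d $  match 'b'
Y $    b b d $    output Y → b Y
b Y $  b b d $    match 'b'
Y $    b d $      output Y → b Y
b Y $  b d $      match 'b'
Y $    d $        output Y → d
d $    d $        match 'd'
$      $          accept

The string is accepted.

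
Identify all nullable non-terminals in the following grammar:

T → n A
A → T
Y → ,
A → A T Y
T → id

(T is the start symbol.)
None

There are no ε-productions, so no non-terminal can derive ε.
No non-terminals are nullable.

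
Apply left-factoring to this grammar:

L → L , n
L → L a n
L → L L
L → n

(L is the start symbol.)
Left-factoring transforms A → αβ₁ | αβ₂ into A → αA' and A' → β₁ | β₂
(α is the longest common prefix among the alternatives). Repeat until
no nonterminal has two alternatives with a common prefix.

Round 1: L has alternatives sharing prefix 'L'. Introduce L': L → L L'
  Add: L' → , n
  Add: L' → a n
  Add: L' → L

No remaining common prefixes — done.

Resulting grammar:
L → L L'
L' → , n
L' → a n
L' → L
L → n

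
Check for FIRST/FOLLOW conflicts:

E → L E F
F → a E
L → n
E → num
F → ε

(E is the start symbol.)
Nullable non-terminals: F.

F: nullable alternative(s) F → ε; FOLLOW(F) = { $, 'a' }
  F → a E: FIRST \ {ε} = { 'a' } — overlaps FOLLOW(F) on { 'a' }: CONFLICT
  F → ε: FIRST \ {ε} = { } — this is the only nullable alternative, skip

E, L have no nullable alternative, so no FIRST/FOLLOW check is needed there.

So the grammar has 1 FIRST/FOLLOW conflict (marked CONFLICT above).

Answer: Yes. F → a E with FOLLOW(F) on { 'a' }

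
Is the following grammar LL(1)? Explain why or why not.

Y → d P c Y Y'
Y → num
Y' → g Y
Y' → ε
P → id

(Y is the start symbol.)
No. Predict set conflict for Y': { 'g' }

A grammar is LL(1) if for each non-terminal N with multiple productions, the predict sets of those productions are pairwise disjoint, where PREDICT(N → α) = (FIRST(α) \ {ε}) ∪ (FOLLOW(N) if α ⇒* ε).

Relevant sets:
  FOLLOW(Y') = { $, 'g' }

For Y:
  PREDICT(Y → d P c Y Y') = { 'd' }
  PREDICT(Y → num) = { 'num' }
For Y':
  PREDICT(Y' → g Y) = { 'g' }
  PREDICT(Y' → ε) = { $, 'g' }
P has a single production, so nothing to check there.

Conflict found: Predict set conflict for Y': { 'g' }
The grammar is NOT LL(1).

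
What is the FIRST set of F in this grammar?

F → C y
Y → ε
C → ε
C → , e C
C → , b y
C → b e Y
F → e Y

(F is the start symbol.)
To compute FIRST(F), examine every production with F on the left-hand side, reading each right-hand side left to right until a non-nullable symbol is reached.

FIRST sets of the other non-terminals involved (by the same procedure, iterated to a fixed point):
  FIRST(C) = { ',', 'b', ε }

From F → C y:
  - C is a non-terminal: add FIRST(C) \ {ε} = { ',', 'b' }
    C is nullable, so continue to the next symbol
  - y is a terminal: add 'y' and stop
From F → e Y:
  - e is a terminal: add 'e' and stop

Collecting: FIRST(F) = { ',', 'b', 'e', 'y' }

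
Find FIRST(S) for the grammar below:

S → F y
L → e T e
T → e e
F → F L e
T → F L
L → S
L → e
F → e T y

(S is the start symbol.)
To compute FIRST(S), examine every production with S on the left-hand side, reading each right-hand side left to right until a non-nullable symbol is reached.

FIRST sets of the other non-terminals involved (by the same procedure, iterated to a fixed point):
  FIRST(F) = { 'e' }

From S → F y:
  - F is a non-terminal: add FIRST(F) \ {ε} = { 'e' }
    F is not nullable, so stop

Collecting: FIRST(S) = { 'e' }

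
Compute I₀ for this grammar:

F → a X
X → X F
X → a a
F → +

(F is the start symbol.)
First, augment the grammar with F' → F
I₀ = CLOSURE({ [F' → . F] }):
  [F' → . F] has the dot before F: add [F → . a X], [F → . +]
No further items can be added.

I₀ = { [F → . +], [F → . a X], [F' → . F] }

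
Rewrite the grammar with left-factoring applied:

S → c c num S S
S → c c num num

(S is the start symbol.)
Left-factoring transforms A → αβ₁ | αβ₂ into A → αA' and A' → β₁ | β₂
(α is the longest common prefix among the alternatives). Repeat until
no nonterminal has two alternatives with a common prefix.

Round 1: S has alternatives sharing prefix 'c c num'. Introduce S': S → c c num S'
  Add: S' → S S
  Add: S' → num

No remaining common prefixes — done.

Resulting grammar:
S → c c num S'
S' → S S
S' → num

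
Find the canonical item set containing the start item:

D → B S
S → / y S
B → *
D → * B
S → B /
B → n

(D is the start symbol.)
First, augment the grammar with D' → D
I₀ = CLOSURE({ [D' → . D] }):
  [D' → . D] has the dot before D: add [D → . B S], [D → . * B]
  [D → . B S] has the dot before B: add [B → . *], [B → . n]
No further items can be added.

I₀ = { [B → . *], [B → . n], [D → . * B], [D → . B S], [D' → . D] }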